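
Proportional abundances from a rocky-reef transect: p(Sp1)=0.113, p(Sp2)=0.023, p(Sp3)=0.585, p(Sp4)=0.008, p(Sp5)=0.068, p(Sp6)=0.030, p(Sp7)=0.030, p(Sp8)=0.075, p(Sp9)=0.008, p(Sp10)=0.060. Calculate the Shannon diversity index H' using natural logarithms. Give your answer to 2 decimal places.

1.48

Each pᵢ ln pᵢ term (working shown to 4 dp, full precision carried): 0.113×(-2.1804)=-0.2464, 0.023×(-3.7723)=-0.0868, 0.585×(-0.5361)=-0.3136, 0.008×(-4.8283)=-0.0386, 0.068×(-2.6882)=-0.1828, 0.03×(-3.5066)=-0.1052, 0.03×(-3.5066)=-0.1052, 0.075×(-2.5903)=-0.1943, 0.008×(-4.8283)=-0.0386, 0.06×(-2.8134)=-0.1688.
Sum = -1.4803, so H' = 1.48.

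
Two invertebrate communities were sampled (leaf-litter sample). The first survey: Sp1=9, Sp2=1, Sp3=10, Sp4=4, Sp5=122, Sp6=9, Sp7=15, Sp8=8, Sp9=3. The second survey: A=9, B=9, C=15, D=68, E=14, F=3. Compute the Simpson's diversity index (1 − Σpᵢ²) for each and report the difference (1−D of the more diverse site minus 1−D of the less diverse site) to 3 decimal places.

The first survey: N=181, proportions 0.04972, 0.00552, 0.05525, 0.0221, 0.67403, 0.04972, 0.08287, 0.0442, 0.01657, giving 1−D = 0.52807 (working shown to 5 dp, full precision carried).
The second survey: N=118, proportions 0.07627, 0.07627, 0.12712, 0.57627, 0.11864, 0.02542, giving 1−D = 0.62540.
Difference = |0.52807 − 0.62540| = 0.09733, i.e. 0.097 to 3 decimal places.

0.097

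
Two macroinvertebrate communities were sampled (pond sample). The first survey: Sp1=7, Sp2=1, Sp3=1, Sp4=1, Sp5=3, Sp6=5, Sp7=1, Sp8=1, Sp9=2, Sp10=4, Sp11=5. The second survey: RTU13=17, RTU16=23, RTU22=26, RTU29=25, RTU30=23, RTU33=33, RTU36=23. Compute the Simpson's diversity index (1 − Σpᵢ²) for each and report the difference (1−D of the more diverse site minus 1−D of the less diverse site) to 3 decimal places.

The first survey: N=31, proportions 0.22581, 0.03226, 0.03226, 0.03226, 0.09677, 0.16129, 0.03226, 0.03226, 0.06452, 0.12903, 0.16129, giving 1−D = 0.86160 (working shown to 5 dp, full precision carried).
The second survey: N=170, proportions 0.1, 0.13529, 0.15294, 0.14706, 0.13529, 0.19412, 0.13529, giving 1−D = 0.85239.
Difference = |0.86160 − 0.85239| = 0.00921, i.e. 0.009 to 3 decimal places.

0.009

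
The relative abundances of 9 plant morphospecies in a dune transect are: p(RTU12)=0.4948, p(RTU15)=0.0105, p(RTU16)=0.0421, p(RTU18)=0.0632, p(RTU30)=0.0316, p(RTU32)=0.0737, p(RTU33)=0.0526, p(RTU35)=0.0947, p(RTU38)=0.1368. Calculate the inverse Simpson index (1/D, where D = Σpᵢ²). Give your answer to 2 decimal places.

3.48

D = 0.4948² + 0.0105² + 0.0421² + 0.0632² + 0.0316² + 0.0737² + 0.0526² + 0.0947² + 0.1368² = 0.244827 + 0.000110 + 0.001772 + 0.003994 + 0.000999 + 0.005432 + 0.002767 + 0.008968 + 0.018714 = 0.287583 (working shown to 6 dp, full precision carried).
So 1/D = 3.4773, i.e. 3.48 to 2 decimal places.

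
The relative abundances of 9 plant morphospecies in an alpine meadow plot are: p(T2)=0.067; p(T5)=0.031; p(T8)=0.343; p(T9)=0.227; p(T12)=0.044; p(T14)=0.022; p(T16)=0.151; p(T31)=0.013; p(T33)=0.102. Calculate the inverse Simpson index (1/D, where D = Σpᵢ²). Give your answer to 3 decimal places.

D = 0.067² + 0.031² + 0.343² + 0.227² + 0.044² + 0.022² + 0.151² + 0.013² + 0.102² = 0.0044890 + 0.0009610 + 0.1176490 + 0.0515290 + 0.0019360 + 0.0004840 + 0.0228010 + 0.0001690 + 0.0104040 = 0.2104220 (working shown to 7 dp, full precision carried).
So 1/D = 4.75235, i.e. 4.752 to 3 decimal places.

4.752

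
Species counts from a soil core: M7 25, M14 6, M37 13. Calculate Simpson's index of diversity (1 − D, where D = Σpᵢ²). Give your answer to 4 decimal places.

0.5713

Total N = 25+6+13 = 44, so the proportions are 0.568182, 0.136364, 0.295455 (working shown to 6 dp, full precision carried).
D = 0.568182² + 0.136364² + 0.295455² = 0.322831 + 0.018595 + 0.087293 = 0.428719.
So 1 − D = 0.571281, i.e. 0.5713 to 4 decimal places.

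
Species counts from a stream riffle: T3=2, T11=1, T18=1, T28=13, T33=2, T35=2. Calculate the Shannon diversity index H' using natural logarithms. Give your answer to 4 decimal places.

1.2587

Total N = 2+1+1+13+2+2 = 21, so the proportions are 0.095238, 0.047619, 0.047619, 0.619048, 0.095238, 0.095238 (working shown to 6 dp, full precision carried).
Each pᵢ ln pᵢ term: 0.095238×(-2.351375)=-0.223941, 0.047619×(-3.044522)=-0.144977, 0.047619×(-3.044522)=-0.144977, 0.619048×(-0.479573)=-0.296879, 0.095238×(-2.351375)=-0.223941, 0.095238×(-2.351375)=-0.223941.
Sum = -1.258655, so H' = 1.2587.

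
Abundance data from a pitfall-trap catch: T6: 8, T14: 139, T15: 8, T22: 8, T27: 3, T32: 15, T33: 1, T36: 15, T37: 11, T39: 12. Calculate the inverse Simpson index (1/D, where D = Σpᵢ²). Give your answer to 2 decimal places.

2.39

Total N = 8+139+8+8+3+15+1+15+11+12 = 220, so the proportions are 0.03636, 0.63182, 0.03636, 0.03636, 0.01364, 0.06818, 0.00455, 0.06818, 0.05, 0.05455 (working shown to 5 dp, full precision carried).
D = 0.03636² + 0.63182² + 0.03636² + 0.03636² + 0.01364² + 0.06818² + 0.00455² + 0.06818² + 0.05² + 0.05455² = 0.00132 + 0.39919 + 0.00132 + 0.00132 + 0.00019 + 0.00465 + 0.00002 + 0.00465 + 0.00250 + 0.00298 = 0.41814.
So 1/D = 2.3915, i.e. 2.39 to 2 decimal places.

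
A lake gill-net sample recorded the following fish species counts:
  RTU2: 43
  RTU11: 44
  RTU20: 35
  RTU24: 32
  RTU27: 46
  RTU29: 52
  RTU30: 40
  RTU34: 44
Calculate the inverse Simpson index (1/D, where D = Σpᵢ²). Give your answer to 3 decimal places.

Total N = 43+44+35+32+46+52+40+44 = 336, so the proportions are 0.1279762, 0.1309524, 0.1041667, 0.0952381, 0.1369048, 0.1547619, 0.1190476, 0.1309524 (working shown to 7 dp, full precision carried).
D = 0.1279762² + 0.1309524² + 0.1041667² + 0.0952381² + 0.1369048² + 0.1547619² + 0.1190476² + 0.1309524² = 0.0163779 + 0.0171485 + 0.0108507 + 0.0090703 + 0.0187429 + 0.0239512 + 0.0141723 + 0.0171485 = 0.1274624.
So 1/D = 7.84545, i.e. 7.845 to 3 decimal places.

7.845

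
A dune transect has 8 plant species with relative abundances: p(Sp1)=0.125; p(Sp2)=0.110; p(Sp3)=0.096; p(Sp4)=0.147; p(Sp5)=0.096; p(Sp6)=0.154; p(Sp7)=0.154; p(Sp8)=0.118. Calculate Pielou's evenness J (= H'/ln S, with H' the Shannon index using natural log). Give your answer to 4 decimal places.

0.9920

H' = −Σ pᵢ ln pᵢ = −((-0.259930) + (-0.242800) + (-0.224967) + (-0.281846) + (-0.224967) + (-0.288104) + (-0.288104) + (-0.252174)) = 2.062893 (working shown to 6 dp, full precision carried).
With S = 8 species, ln S = 2.079442, so J = 2.062893/2.079442 = 0.992042, i.e. 0.9920 to 4 decimal places.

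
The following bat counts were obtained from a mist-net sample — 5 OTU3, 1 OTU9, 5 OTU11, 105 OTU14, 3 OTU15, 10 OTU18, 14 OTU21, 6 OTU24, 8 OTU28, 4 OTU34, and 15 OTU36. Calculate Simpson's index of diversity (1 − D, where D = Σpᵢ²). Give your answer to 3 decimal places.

0.622

Total N = 5+1+5+105+3+10+14+6+8+4+15 = 176, so the proportions are 0.02841, 0.00568, 0.02841, 0.59659, 0.01705, 0.05682, 0.07955, 0.03409, 0.04545, 0.02273, 0.08523 (working shown to 5 dp, full precision carried).
D = 0.02841² + 0.00568² + 0.02841² + 0.59659² + 0.01705² + 0.05682² + 0.07955² + 0.03409² + 0.04545² + 0.02273² + 0.08523² = 0.00081 + 0.00003 + 0.00081 + 0.35592 + 0.00029 + 0.00323 + 0.00633 + 0.00116 + 0.00207 + 0.00052 + 0.00726 = 0.37842.
So 1 − D = 0.62158, i.e. 0.622 to 3 decimal places.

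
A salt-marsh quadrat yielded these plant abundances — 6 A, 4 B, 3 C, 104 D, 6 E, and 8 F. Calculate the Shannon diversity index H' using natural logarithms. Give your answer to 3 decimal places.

Total N = 6+4+3+104+6+8 = 131, so the proportions are 0.0458, 0.03053, 0.0229, 0.79389, 0.0458, 0.06107 (working shown to 5 dp, full precision carried).
Each pᵢ ln pᵢ term: 0.0458×(-3.08344)=-0.14123, 0.03053×(-3.48890)=-0.10653, 0.0229×(-3.77659)=-0.08649, 0.79389×(-0.23081)=-0.18324, 0.0458×(-3.08344)=-0.14123, 0.06107×(-2.79576)=-0.17073.
Sum = -0.82944, so H' = 0.829.

0.829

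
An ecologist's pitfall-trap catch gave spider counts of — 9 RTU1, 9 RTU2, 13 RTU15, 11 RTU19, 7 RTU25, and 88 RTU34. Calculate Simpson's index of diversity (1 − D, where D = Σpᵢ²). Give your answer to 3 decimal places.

Total N = 9+9+13+11+7+88 = 137, so the proportions are 0.06569, 0.06569, 0.09489, 0.08029, 0.05109, 0.64234 (working shown to 5 dp, full precision carried).
D = 0.06569² + 0.06569² + 0.09489² + 0.08029² + 0.05109² + 0.64234² = 0.00432 + 0.00432 + 0.00900 + 0.00645 + 0.00261 + 0.41260 = 0.43929.
So 1 − D = 0.56071, i.e. 0.561 to 3 decimal places.

0.561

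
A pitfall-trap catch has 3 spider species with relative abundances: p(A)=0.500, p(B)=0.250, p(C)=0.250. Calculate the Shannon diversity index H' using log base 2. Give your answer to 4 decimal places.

1.5000

Each pᵢ log₂ pᵢ term (working shown to 6 dp, full precision carried): 0.5×(-1.000000)=-0.500000, 0.25×(-2.000000)=-0.500000, 0.25×(-2.000000)=-0.500000.
Sum = -1.500000, so H' = 1.5000.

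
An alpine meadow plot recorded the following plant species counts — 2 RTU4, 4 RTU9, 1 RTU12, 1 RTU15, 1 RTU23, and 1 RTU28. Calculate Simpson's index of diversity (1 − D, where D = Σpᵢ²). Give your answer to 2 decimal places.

0.76

Total N = 2+4+1+1+1+1 = 10, so the proportions are 0.2, 0.4, 0.1, 0.1, 0.1, 0.1 (working shown to 4 dp, full precision carried).
D = 0.2² + 0.4² + 0.1² + 0.1² + 0.1² + 0.1² = 0.0400 + 0.1600 + 0.0100 + 0.0100 + 0.0100 + 0.0100 = 0.2400.
So 1 − D = 0.7600, i.e. 0.76 to 2 decimal places.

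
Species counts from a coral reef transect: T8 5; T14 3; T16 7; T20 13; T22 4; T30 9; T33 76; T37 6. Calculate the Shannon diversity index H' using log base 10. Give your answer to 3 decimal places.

Total N = 5+3+7+13+4+9+76+6 = 123, so the proportions are 0.04065, 0.02439, 0.05691, 0.10569, 0.03252, 0.07317, 0.61789, 0.04878 (working shown to 5 dp, full precision carried).
Each pᵢ log₁₀ pᵢ term: 0.04065×(-1.39094)=-0.05654, 0.02439×(-1.61278)=-0.03934, 0.05691×(-1.24481)=-0.07084, 0.10569×(-0.97596)=-0.10315, 0.03252×(-1.48785)=-0.04839, 0.07317×(-1.13566)=-0.08310, 0.61789×(-0.20909)=-0.12919, 0.04878×(-1.31175)=-0.06399.
Sum = -0.59454, so H' = 0.595.

0.595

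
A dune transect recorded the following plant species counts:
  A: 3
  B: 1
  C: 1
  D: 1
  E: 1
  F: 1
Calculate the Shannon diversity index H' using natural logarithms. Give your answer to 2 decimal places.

1.67

Total N = 3+1+1+1+1+1 = 8, so the proportions are 0.375, 0.125, 0.125, 0.125, 0.125, 0.125 (working shown to 4 dp, full precision carried).
Each pᵢ ln pᵢ term: 0.375×(-0.9808)=-0.3678, 0.125×(-2.0794)=-0.2599, 0.125×(-2.0794)=-0.2599, 0.125×(-2.0794)=-0.2599, 0.125×(-2.0794)=-0.2599, 0.125×(-2.0794)=-0.2599.
Sum = -1.6675, so H' = 1.67.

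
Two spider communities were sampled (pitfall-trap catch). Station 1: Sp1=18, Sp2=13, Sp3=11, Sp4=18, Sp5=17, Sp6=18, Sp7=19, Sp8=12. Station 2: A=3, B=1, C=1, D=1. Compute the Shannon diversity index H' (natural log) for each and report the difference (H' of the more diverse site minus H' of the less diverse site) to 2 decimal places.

0.82

Station 1: N=126, proportions 0.1429, 0.1032, 0.0873, 0.1429, 0.1349, 0.1429, 0.1508, 0.0952, giving H' = 2.0607 (working shown to 4 dp, full precision carried).
Station 2: N=6, proportions 0.5, 0.1667, 0.1667, 0.1667, giving H' = 1.2425.
Difference = |2.0607 − 1.2425| = 0.8182, i.e. 0.82 to 2 decimal places.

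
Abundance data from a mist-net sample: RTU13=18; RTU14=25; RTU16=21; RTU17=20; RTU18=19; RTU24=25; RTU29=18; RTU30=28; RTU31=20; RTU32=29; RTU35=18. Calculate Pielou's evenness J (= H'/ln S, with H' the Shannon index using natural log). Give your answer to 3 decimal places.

0.994

Total N = 18+25+21+20+19+25+18+28+20+29+18 = 241, so the proportions are 0.07469, 0.10373, 0.08714, 0.08299, 0.07884, 0.10373, 0.07469, 0.11618, 0.08299, 0.12033, 0.07469 (working shown to 5 dp, full precision carried).
H' = −Σ pᵢ ln pᵢ = −((-0.19377) + (-0.23505) + (-0.21264) + (-0.20656) + (-0.20028) + (-0.23505) + (-0.19377) + (-0.25009) + (-0.20656) + (-0.25480) + (-0.19377)) = 2.38237.
With S = 11 species, ln S = 2.39790, so J = 2.38237/2.39790 = 0.99352, i.e. 0.994 to 3 decimal places.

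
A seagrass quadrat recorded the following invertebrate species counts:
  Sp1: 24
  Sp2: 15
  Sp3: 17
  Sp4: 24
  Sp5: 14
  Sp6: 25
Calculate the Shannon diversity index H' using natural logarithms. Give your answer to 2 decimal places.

Total N = 24+15+17+24+14+25 = 119, so the proportions are 0.2017, 0.1261, 0.1429, 0.2017, 0.1176, 0.2101 (working shown to 4 dp, full precision carried).
Each pᵢ ln pᵢ term: 0.2017×(-1.6011)=-0.3229, 0.1261×(-2.0711)=-0.2611, 0.1429×(-1.9459)=-0.2780, 0.2017×(-1.6011)=-0.3229, 0.1176×(-2.1401)=-0.2518, 0.2101×(-1.5602)=-0.3278.
Sum = -1.7644, so H' = 1.76.

1.76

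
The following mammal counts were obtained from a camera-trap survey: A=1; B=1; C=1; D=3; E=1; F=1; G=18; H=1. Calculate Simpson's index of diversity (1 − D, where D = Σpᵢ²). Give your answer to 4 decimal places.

Total N = 1+1+1+3+1+1+18+1 = 27, so the proportions are 0.037037, 0.037037, 0.037037, 0.111111, 0.037037, 0.037037, 0.666667, 0.037037 (working shown to 6 dp, full precision carried).
D = 0.037037² + 0.037037² + 0.037037² + 0.111111² + 0.037037² + 0.037037² + 0.666667² + 0.037037² = 0.001372 + 0.001372 + 0.001372 + 0.012346 + 0.001372 + 0.001372 + 0.444444 + 0.001372 = 0.465021.
So 1 − D = 0.534979, i.e. 0.5350 to 4 decimal places.

0.5350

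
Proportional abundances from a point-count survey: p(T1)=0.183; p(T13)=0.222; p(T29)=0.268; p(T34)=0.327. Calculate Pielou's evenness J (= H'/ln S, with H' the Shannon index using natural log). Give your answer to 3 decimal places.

H' = −Σ pᵢ ln pᵢ = −((-0.31078) + (-0.33413) + (-0.35289) + (-0.36552)) = 1.36332 (working shown to 5 dp, full precision carried).
With S = 4 species, ln S = 1.38629, so J = 1.36332/1.38629 = 0.98343, i.e. 0.983 to 3 decimal places.

0.983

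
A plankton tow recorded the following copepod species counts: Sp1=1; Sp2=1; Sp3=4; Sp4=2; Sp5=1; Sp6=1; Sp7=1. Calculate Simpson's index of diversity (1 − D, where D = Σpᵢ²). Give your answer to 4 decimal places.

0.7934

Total N = 1+1+4+2+1+1+1 = 11, so the proportions are 0.090909, 0.090909, 0.363636, 0.181818, 0.090909, 0.090909, 0.090909 (working shown to 6 dp, full precision carried).
D = 0.090909² + 0.090909² + 0.363636² + 0.181818² + 0.090909² + 0.090909² + 0.090909² = 0.008264 + 0.008264 + 0.132231 + 0.033058 + 0.008264 + 0.008264 + 0.008264 = 0.206612.
So 1 − D = 0.793388, i.e. 0.7934 to 4 decimal places.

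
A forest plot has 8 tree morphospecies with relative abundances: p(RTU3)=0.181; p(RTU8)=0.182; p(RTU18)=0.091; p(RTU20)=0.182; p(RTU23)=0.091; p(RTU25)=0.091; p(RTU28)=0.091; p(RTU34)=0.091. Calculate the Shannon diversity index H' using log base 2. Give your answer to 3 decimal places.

Each pᵢ log₂ pᵢ term (working shown to 5 dp, full precision carried): 0.181×(-2.46594)=-0.44633, 0.182×(-2.45799)=-0.44735, 0.091×(-3.45799)=-0.31468, 0.182×(-2.45799)=-0.44735, 0.091×(-3.45799)=-0.31468, 0.091×(-3.45799)=-0.31468, 0.091×(-3.45799)=-0.31468, 0.091×(-3.45799)=-0.31468.
Sum = -2.91443, so H' = 2.914.

2.914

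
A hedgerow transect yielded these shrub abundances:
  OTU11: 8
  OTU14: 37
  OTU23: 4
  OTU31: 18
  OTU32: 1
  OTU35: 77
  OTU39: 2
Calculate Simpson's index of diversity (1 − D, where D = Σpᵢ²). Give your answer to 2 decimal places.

Total N = 8+37+4+18+1+77+2 = 147, so the proportions are 0.0544, 0.2517, 0.0272, 0.1224, 0.0068, 0.5238, 0.0136 (working shown to 4 dp, full precision carried).
D = 0.0544² + 0.2517² + 0.0272² + 0.1224² + 0.0068² + 0.5238² + 0.0136² = 0.0030 + 0.0634 + 0.0007 + 0.0150 + 0.0000 + 0.2744 + 0.0002 = 0.3567.
So 1 − D = 0.6433, i.e. 0.64 to 2 decimal places.

0.64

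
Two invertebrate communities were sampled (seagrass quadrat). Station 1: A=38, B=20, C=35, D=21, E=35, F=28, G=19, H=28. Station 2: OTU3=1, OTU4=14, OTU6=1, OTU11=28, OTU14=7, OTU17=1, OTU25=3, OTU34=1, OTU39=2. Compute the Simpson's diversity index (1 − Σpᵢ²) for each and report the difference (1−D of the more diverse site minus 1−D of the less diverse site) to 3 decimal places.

Station 1: N=224, proportions 0.16964, 0.08929, 0.15625, 0.09375, 0.15625, 0.125, 0.08482, 0.125, giving 1−D = 0.86719 (working shown to 5 dp, full precision carried).
Station 2: N=58, proportions 0.01724, 0.24138, 0.01724, 0.48276, 0.12069, 0.01724, 0.05172, 0.01724, 0.03448, giving 1−D = 0.68906.
Difference = |0.86719 − 0.68906| = 0.17813, i.e. 0.178 to 3 decimal places.

0.178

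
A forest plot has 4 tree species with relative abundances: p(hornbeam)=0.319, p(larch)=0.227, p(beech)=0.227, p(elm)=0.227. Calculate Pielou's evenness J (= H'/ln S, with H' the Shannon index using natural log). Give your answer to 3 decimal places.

0.991

H' = −Σ pᵢ ln pᵢ = −((-0.36448) + (-0.33660) + (-0.33660) + (-0.33660)) = 1.37427 (working shown to 5 dp, full precision carried).
With S = 4 species, ln S = 1.38629, so J = 1.37427/1.38629 = 0.99133, i.e. 0.991 to 3 decimal places.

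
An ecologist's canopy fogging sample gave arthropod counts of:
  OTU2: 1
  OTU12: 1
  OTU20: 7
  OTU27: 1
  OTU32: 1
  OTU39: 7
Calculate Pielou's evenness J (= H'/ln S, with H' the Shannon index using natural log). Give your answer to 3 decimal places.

0.768

Total N = 1+1+7+1+1+7 = 18, so the proportions are 0.05556, 0.05556, 0.38889, 0.05556, 0.05556, 0.38889 (working shown to 5 dp, full precision carried).
H' = −Σ pᵢ ln pᵢ = −((-0.16058) + (-0.16058) + (-0.36729) + (-0.16058) + (-0.16058) + (-0.36729)) = 1.37689.
With S = 6 species, ln S = 1.79176, so J = 1.37689/1.79176 = 0.76845, i.e. 0.768 to 3 decimal places.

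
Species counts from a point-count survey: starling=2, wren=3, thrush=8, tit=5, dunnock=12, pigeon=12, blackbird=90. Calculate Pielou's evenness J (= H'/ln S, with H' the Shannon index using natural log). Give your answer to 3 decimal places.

0.586

Total N = 2+3+8+5+12+12+90 = 132, so the proportions are 0.01515, 0.02273, 0.06061, 0.03788, 0.09091, 0.09091, 0.68182 (working shown to 5 dp, full precision carried).
H' = −Σ pᵢ ln pᵢ = −((-0.06348) + (-0.08600) + (-0.16990) + (-0.12399) + (-0.21799) + (-0.21799) + (-0.26113)) = 1.14049.
With S = 7 species, ln S = 1.94591, so J = 1.14049/1.94591 = 0.58609, i.e. 0.586 to 3 decimal places.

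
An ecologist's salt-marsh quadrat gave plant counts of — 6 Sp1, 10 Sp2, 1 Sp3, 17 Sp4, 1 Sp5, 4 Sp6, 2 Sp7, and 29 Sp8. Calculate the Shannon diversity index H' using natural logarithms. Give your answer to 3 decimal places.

1.584

Total N = 6+10+1+17+1+4+2+29 = 70, so the proportions are 0.08571, 0.14286, 0.01429, 0.24286, 0.01429, 0.05714, 0.02857, 0.41429 (working shown to 5 dp, full precision carried).
Each pᵢ ln pᵢ term: 0.08571×(-2.45674)=-0.21058, 0.14286×(-1.94591)=-0.27799, 0.01429×(-4.24850)=-0.06069, 0.24286×(-1.41528)=-0.34371, 0.01429×(-4.24850)=-0.06069, 0.05714×(-2.86220)=-0.16355, 0.02857×(-3.55535)=-0.10158, 0.41429×(-0.88120)=-0.36507.
Sum = -1.58387, so H' = 1.584.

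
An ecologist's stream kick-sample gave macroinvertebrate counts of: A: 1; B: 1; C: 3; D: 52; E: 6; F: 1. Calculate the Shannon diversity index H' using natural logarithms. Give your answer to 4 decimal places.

0.7290

Total N = 1+1+3+52+6+1 = 64, so the proportions are 0.015625, 0.015625, 0.046875, 0.8125, 0.09375, 0.015625 (working shown to 6 dp, full precision carried).
Each pᵢ ln pᵢ term: 0.015625×(-4.158883)=-0.064983, 0.015625×(-4.158883)=-0.064983, 0.046875×(-3.060271)=-0.143450, 0.8125×(-0.207639)=-0.168707, 0.09375×(-2.367124)=-0.221918, 0.015625×(-4.158883)=-0.064983.
Sum = -0.729023, so H' = 0.7290.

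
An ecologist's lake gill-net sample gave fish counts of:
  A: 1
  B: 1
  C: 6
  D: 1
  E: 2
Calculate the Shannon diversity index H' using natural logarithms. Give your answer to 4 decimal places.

Total N = 1+1+6+1+2 = 11, so the proportions are 0.090909, 0.090909, 0.545455, 0.090909, 0.181818 (working shown to 6 dp, full precision carried).
Each pᵢ ln pᵢ term: 0.090909×(-2.397895)=-0.217990, 0.090909×(-2.397895)=-0.217990, 0.545455×(-0.606136)=-0.330620, 0.090909×(-2.397895)=-0.217990, 0.181818×(-1.704748)=-0.309954.
Sum = -1.294545, so H' = 1.2945.

1.2945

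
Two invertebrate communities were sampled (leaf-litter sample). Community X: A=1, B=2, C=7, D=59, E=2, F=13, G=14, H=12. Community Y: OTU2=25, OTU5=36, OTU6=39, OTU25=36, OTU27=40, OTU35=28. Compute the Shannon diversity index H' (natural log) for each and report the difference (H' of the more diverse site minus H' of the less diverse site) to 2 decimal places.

0.32

Community X: N=110, proportions 0.0091, 0.0182, 0.0636, 0.5364, 0.0182, 0.1182, 0.1273, 0.1091, giving H' = 1.4543 (working shown to 4 dp, full precision carried).
Community Y: N=204, proportions 0.1225, 0.1765, 0.1912, 0.1765, 0.1961, 0.1373, giving H' = 1.7778.
Difference = |1.4543 − 1.7778| = 0.3235, i.e. 0.32 to 2 decimal places.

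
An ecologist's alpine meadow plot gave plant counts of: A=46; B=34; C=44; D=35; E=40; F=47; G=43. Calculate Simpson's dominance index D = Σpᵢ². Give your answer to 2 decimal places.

Total N = 46+34+44+35+40+47+43 = 289, so the proportions are 0.1592, 0.1176, 0.1522, 0.1211, 0.1384, 0.1626, 0.1488 (working shown to 4 dp, full precision carried).
D = 0.1592² + 0.1176² + 0.1522² + 0.1211² + 0.1384² + 0.1626² + 0.1488² = 0.0253 + 0.0138 + 0.0232 + 0.0147 + 0.0192 + 0.0264 + 0.0221 = 0.1448.
To 2 decimal places, D = 0.14.

0.14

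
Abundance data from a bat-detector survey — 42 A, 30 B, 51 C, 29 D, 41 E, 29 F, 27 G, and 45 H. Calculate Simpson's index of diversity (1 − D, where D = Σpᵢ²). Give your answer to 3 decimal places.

0.868

Total N = 42+30+51+29+41+29+27+45 = 294, so the proportions are 0.14286, 0.10204, 0.17347, 0.09864, 0.13946, 0.09864, 0.09184, 0.15306 (working shown to 5 dp, full precision carried).
D = 0.14286² + 0.10204² + 0.17347² + 0.09864² + 0.13946² + 0.09864² + 0.09184² + 0.15306² = 0.02041 + 0.01041 + 0.03009 + 0.00973 + 0.01945 + 0.00973 + 0.00843 + 0.02343 = 0.13168.
So 1 − D = 0.86832, i.e. 0.868 to 3 decimal places.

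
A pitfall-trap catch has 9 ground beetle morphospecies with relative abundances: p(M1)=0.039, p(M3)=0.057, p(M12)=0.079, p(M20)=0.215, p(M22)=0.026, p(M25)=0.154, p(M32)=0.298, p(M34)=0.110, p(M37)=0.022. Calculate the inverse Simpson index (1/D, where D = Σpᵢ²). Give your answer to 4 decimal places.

5.4640

D = 0.039² + 0.057² + 0.079² + 0.215² + 0.026² + 0.154² + 0.298² + 0.11² + 0.022² = 0.00152100 + 0.00324900 + 0.00624100 + 0.04622500 + 0.00067600 + 0.02371600 + 0.08880400 + 0.01210000 + 0.00048400 = 0.18301600 (working shown to 8 dp, full precision carried).
So 1/D = 5.464003, i.e. 5.4640 to 4 decimal places.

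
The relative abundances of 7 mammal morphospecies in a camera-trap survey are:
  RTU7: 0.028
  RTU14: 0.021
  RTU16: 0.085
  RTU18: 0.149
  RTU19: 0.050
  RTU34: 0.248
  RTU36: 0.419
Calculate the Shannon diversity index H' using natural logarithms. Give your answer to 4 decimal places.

1.5345

Each pᵢ ln pᵢ term (working shown to 6 dp, full precision carried): 0.028×(-3.575551)=-0.100115, 0.021×(-3.863233)=-0.081128, 0.085×(-2.465104)=-0.209534, 0.149×(-1.903809)=-0.283668, 0.05×(-2.995732)=-0.149787, 0.248×(-1.394327)=-0.345793, 0.419×(-0.869884)=-0.364482.
Sum = -1.534506, so H' = 1.5345.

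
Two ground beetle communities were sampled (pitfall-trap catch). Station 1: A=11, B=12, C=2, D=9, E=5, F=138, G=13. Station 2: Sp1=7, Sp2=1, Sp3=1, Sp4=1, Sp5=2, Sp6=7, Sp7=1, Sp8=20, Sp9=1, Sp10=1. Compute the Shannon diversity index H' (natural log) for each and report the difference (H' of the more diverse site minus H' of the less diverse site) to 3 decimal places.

0.586

Station 1: N=190, proportions 0.05789, 0.06316, 0.01053, 0.04737, 0.02632, 0.72632, 0.06842, giving H' = 1.04329 (working shown to 5 dp, full precision carried).
Station 2: N=42, proportions 0.16667, 0.02381, 0.02381, 0.02381, 0.04762, 0.16667, 0.02381, 0.47619, 0.02381, 0.02381, giving H' = 1.62949.
Difference = |1.04329 − 1.62949| = 0.58620, i.e. 0.586 to 3 decimal places.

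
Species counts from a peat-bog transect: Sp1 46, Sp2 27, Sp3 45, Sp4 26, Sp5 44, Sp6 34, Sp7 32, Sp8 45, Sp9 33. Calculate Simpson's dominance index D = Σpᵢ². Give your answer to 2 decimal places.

0.12

Total N = 46+27+45+26+44+34+32+45+33 = 332, so the proportions are 0.1386, 0.0813, 0.1355, 0.0783, 0.1325, 0.1024, 0.0964, 0.1355, 0.0994 (working shown to 4 dp, full precision carried).
D = 0.1386² + 0.0813² + 0.1355² + 0.0783² + 0.1325² + 0.1024² + 0.0964² + 0.1355² + 0.0994² = 0.0192 + 0.0066 + 0.0184 + 0.0061 + 0.0176 + 0.0105 + 0.0093 + 0.0184 + 0.0099 = 0.1159.
To 2 decimal places, D = 0.12.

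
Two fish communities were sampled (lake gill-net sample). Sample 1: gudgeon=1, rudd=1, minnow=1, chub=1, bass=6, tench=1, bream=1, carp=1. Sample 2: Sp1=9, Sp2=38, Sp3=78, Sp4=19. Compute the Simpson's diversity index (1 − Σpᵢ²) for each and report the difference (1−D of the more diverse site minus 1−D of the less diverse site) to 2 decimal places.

Sample 1: N=13, proportions 0.07692, 0.07692, 0.07692, 0.07692, 0.46154, 0.07692, 0.07692, 0.07692, giving 1−D = 0.74556 (working shown to 5 dp, full precision carried).
Sample 2: N=144, proportions 0.0625, 0.26389, 0.54167, 0.13194, giving 1−D = 0.61564.
Difference = |0.74556 − 0.61564| = 0.12992, i.e. 0.13 to 2 decimal places.

0.13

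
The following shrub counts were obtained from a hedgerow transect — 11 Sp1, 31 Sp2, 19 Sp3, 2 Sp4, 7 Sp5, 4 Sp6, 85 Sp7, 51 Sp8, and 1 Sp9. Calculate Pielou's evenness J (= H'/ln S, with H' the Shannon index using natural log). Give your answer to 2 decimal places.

0.74

Total N = 11+31+19+2+7+4+85+51+1 = 211, so the proportions are 0.0521, 0.1469, 0.09, 0.0095, 0.0332, 0.019, 0.4028, 0.2417, 0.0047 (working shown to 4 dp, full precision carried).
H' = −Σ pᵢ ln pᵢ = −((-0.1540) + (-0.2818) + (-0.2168) + (-0.0442) + (-0.1130) + (-0.0752) + (-0.3663) + (-0.3432) + (-0.0254)) = 1.6197.
With S = 9 species, ln S = 2.1972, so J = 1.6197/2.1972 = 0.7372, i.e. 0.74 to 2 decimal places.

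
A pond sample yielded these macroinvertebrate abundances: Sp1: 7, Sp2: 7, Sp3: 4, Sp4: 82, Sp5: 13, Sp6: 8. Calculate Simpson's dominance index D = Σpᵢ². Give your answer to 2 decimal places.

Total N = 7+7+4+82+13+8 = 121, so the proportions are 0.0579, 0.0579, 0.0331, 0.6777, 0.1074, 0.0661 (working shown to 4 dp, full precision carried).
D = 0.0579² + 0.0579² + 0.0331² + 0.6777² + 0.1074² + 0.0661² = 0.0033 + 0.0033 + 0.0011 + 0.4593 + 0.0115 + 0.0044 = 0.4830.
To 2 decimal places, D = 0.48.

0.48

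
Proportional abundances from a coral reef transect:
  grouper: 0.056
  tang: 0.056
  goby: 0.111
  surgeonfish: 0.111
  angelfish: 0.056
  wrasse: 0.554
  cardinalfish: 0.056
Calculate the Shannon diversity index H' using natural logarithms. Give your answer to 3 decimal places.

1.461

Each pᵢ ln pᵢ term (working shown to 5 dp, full precision carried): 0.056×(-2.88240)=-0.16141, 0.056×(-2.88240)=-0.16141, 0.111×(-2.19823)=-0.24400, 0.111×(-2.19823)=-0.24400, 0.056×(-2.88240)=-0.16141, 0.554×(-0.59059)=-0.32719, 0.056×(-2.88240)=-0.16141.
Sum = -1.46085, so H' = 1.461.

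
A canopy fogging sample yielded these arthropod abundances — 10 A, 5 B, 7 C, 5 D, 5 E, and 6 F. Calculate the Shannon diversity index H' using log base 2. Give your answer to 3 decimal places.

2.532

Total N = 10+5+7+5+5+6 = 38, so the proportions are 0.26316, 0.13158, 0.18421, 0.13158, 0.13158, 0.15789 (working shown to 5 dp, full precision carried).
Each pᵢ log₂ pᵢ term: 0.26316×(-1.92600)=-0.50684, 0.13158×(-2.92600)=-0.38500, 0.18421×(-2.44057)=-0.44958, 0.13158×(-2.92600)=-0.38500, 0.13158×(-2.92600)=-0.38500, 0.15789×(-2.66297)=-0.42047.
Sum = -2.53189, so H' = 2.532.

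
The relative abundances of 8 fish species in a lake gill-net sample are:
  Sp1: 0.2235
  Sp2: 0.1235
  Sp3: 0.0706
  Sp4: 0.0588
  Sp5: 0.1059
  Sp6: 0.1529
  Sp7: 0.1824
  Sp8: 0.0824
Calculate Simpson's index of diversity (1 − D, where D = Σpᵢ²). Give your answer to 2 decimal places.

0.85

D = 0.2235² + 0.1235² + 0.0706² + 0.0588² + 0.1059² + 0.1529² + 0.1824² + 0.0824² = 0.0500 + 0.0153 + 0.0050 + 0.0035 + 0.0112 + 0.0234 + 0.0333 + 0.0068 = 0.1483 (working shown to 4 dp, full precision carried).
So 1 − D = 0.8517, i.e. 0.85 to 2 decimal places.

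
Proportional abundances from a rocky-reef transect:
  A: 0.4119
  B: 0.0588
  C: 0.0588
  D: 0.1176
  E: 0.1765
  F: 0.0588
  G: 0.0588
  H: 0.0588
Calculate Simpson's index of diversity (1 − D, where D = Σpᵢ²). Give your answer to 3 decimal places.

0.768

D = 0.4119² + 0.0588² + 0.0588² + 0.1176² + 0.1765² + 0.0588² + 0.0588² + 0.0588² = 0.16966 + 0.00346 + 0.00346 + 0.01383 + 0.03115 + 0.00346 + 0.00346 + 0.00346 = 0.23193 (working shown to 5 dp, full precision carried).
So 1 − D = 0.76807, i.e. 0.768 to 3 decimal places.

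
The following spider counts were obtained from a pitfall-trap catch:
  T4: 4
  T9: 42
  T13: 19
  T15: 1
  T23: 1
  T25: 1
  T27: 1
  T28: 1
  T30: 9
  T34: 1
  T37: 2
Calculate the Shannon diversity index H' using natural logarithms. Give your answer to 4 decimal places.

Total N = 4+42+19+1+1+1+1+1+9+1+2 = 82, so the proportions are 0.04878, 0.512195, 0.231707, 0.012195, 0.012195, 0.012195, 0.012195, 0.012195, 0.109756, 0.012195, 0.02439 (working shown to 6 dp, full precision carried).
Each pᵢ ln pᵢ term: 0.04878×(-3.020425)=-0.147338, 0.512195×(-0.669050)=-0.342684, 0.231707×(-1.462280)=-0.338821, 0.012195×(-4.406719)=-0.053740, 0.012195×(-4.406719)=-0.053740, 0.012195×(-4.406719)=-0.053740, 0.012195×(-4.406719)=-0.053740, 0.012195×(-4.406719)=-0.053740, 0.109756×(-2.209495)=-0.242506, 0.012195×(-4.406719)=-0.053740, 0.02439×(-3.713572)=-0.090575.
Sum = -1.484366, so H' = 1.4844.

1.4844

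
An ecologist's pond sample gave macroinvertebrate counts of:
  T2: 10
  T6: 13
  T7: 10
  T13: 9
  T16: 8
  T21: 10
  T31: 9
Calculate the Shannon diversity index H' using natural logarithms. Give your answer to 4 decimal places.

Total N = 10+13+10+9+8+10+9 = 69, so the proportions are 0.144928, 0.188406, 0.144928, 0.130435, 0.115942, 0.144928, 0.130435 (working shown to 6 dp, full precision carried).
Each pᵢ ln pᵢ term: 0.144928×(-1.931521)=-0.279931, 0.188406×(-1.669157)=-0.314479, 0.144928×(-1.931521)=-0.279931, 0.130435×(-2.036882)=-0.265680, 0.115942×(-2.154665)=-0.249816, 0.144928×(-1.931521)=-0.279931, 0.130435×(-2.036882)=-0.265680.
Sum = -1.935448, so H' = 1.9354.

1.9354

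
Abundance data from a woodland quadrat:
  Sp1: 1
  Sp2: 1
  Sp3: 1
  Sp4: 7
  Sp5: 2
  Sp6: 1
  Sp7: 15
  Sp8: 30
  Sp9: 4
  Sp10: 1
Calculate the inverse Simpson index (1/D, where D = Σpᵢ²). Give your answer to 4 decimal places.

Total N = 1+1+1+7+2+1+15+30+4+1 = 63, so the proportions are 0.01587302, 0.01587302, 0.01587302, 0.11111111, 0.03174603, 0.01587302, 0.23809524, 0.47619048, 0.06349206, 0.01587302 (working shown to 8 dp, full precision carried).
D = 0.01587302² + 0.01587302² + 0.01587302² + 0.11111111² + 0.03174603² + 0.01587302² + 0.23809524² + 0.47619048² + 0.06349206² + 0.01587302² = 0.00025195 + 0.00025195 + 0.00025195 + 0.01234568 + 0.00100781 + 0.00025195 + 0.05668934 + 0.22675737 + 0.00403124 + 0.00025195 = 0.30209121.
So 1/D = 3.310259, i.e. 3.3103 to 4 decimal places.

3.3103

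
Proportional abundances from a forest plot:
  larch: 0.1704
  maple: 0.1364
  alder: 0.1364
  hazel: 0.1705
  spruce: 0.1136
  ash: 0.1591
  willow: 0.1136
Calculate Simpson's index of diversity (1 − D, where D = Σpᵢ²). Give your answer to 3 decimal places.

D = 0.1704² + 0.1364² + 0.1364² + 0.1705² + 0.1136² + 0.1591² + 0.1136² = 0.02904 + 0.01860 + 0.01860 + 0.02907 + 0.01290 + 0.02531 + 0.01290 = 0.14644 (working shown to 5 dp, full precision carried).
So 1 − D = 0.85356, i.e. 0.854 to 3 decimal places.

0.854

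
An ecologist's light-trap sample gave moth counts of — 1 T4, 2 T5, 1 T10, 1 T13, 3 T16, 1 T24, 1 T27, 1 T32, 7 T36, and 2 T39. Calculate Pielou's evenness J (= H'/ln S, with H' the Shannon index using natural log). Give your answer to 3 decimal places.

Total N = 1+2+1+1+3+1+1+1+7+2 = 20, so the proportions are 0.05, 0.1, 0.05, 0.05, 0.15, 0.05, 0.05, 0.05, 0.35, 0.1 (working shown to 5 dp, full precision carried).
H' = −Σ pᵢ ln pᵢ = −((-0.14979) + (-0.23026) + (-0.14979) + (-0.14979) + (-0.28457) + (-0.14979) + (-0.14979) + (-0.14979) + (-0.36744) + (-0.23026)) = 2.01124.
With S = 10 species, ln S = 2.30259, so J = 2.01124/2.30259 = 0.87347, i.e. 0.873 to 3 decimal places.

0.873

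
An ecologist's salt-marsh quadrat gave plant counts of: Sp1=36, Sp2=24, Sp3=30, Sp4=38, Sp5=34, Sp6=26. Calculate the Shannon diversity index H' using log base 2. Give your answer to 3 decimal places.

2.565

Total N = 36+24+30+38+34+26 = 188, so the proportions are 0.19149, 0.12766, 0.15957, 0.20213, 0.18085, 0.1383 (working shown to 5 dp, full precision carried).
Each pᵢ log₂ pᵢ term: 0.19149×(-2.38466)=-0.45664, 0.12766×(-2.96963)=-0.37910, 0.15957×(-2.64770)=-0.42251, 0.20213×(-2.30666)=-0.46624, 0.18085×(-2.46713)=-0.44618, 0.1383×(-2.85415)=-0.39472.
Sum = -2.56539, so H' = 2.565.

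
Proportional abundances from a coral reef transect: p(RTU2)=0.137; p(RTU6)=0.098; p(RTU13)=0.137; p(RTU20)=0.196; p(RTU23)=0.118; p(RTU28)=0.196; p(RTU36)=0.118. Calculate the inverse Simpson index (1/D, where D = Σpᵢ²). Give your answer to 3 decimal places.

6.587

D = 0.137² + 0.098² + 0.137² + 0.196² + 0.118² + 0.196² + 0.118² = 0.0187690 + 0.0096040 + 0.0187690 + 0.0384160 + 0.0139240 + 0.0384160 + 0.0139240 = 0.1518220 (working shown to 7 dp, full precision carried).
So 1/D = 6.58666, i.e. 6.587 to 3 decimal places.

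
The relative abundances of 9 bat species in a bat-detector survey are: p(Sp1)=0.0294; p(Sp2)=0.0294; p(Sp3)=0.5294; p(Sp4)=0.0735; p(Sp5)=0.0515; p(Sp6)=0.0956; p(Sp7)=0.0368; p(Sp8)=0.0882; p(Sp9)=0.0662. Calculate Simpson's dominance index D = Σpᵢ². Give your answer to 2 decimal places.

D = 0.0294² + 0.0294² + 0.5294² + 0.0735² + 0.0515² + 0.0956² + 0.0368² + 0.0882² + 0.0662² = 0.0009 + 0.0009 + 0.2803 + 0.0054 + 0.0027 + 0.0091 + 0.0014 + 0.0078 + 0.0044 = 0.3127 (working shown to 4 dp, full precision carried).
To 2 decimal places, D = 0.31.

0.31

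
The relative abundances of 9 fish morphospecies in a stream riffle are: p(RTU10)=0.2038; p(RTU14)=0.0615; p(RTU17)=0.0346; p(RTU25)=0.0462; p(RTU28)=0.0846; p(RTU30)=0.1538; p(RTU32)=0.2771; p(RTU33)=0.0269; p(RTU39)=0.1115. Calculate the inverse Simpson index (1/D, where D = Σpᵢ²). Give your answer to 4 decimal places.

5.9032

D = 0.2038² + 0.0615² + 0.0346² + 0.0462² + 0.0846² + 0.1538² + 0.2771² + 0.0269² + 0.1115² = 0.04153444 + 0.00378225 + 0.00119716 + 0.00213444 + 0.00715716 + 0.02365444 + 0.07678441 + 0.00072361 + 0.01243225 = 0.16940016 (working shown to 8 dp, full precision carried).
So 1/D = 5.903182, i.e. 5.9032 to 4 decimal places.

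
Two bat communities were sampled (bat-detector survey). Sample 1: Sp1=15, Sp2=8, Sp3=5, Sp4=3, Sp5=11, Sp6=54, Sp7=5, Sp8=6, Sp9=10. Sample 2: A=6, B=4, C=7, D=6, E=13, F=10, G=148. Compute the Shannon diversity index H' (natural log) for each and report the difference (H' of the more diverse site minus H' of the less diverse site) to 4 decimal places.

0.7965

Sample 1: N=117, proportions 0.128205, 0.068376, 0.042735, 0.025641, 0.094017, 0.461538, 0.042735, 0.051282, 0.08547, giving H' = 1.751876 (working shown to 6 dp, full precision carried).
Sample 2: N=194, proportions 0.030928, 0.020619, 0.036082, 0.030928, 0.06701, 0.051546, 0.762887, giving H' = 0.955357.
Difference = |1.751876 − 0.955357| = 0.796519, i.e. 0.7965 to 4 decimal places.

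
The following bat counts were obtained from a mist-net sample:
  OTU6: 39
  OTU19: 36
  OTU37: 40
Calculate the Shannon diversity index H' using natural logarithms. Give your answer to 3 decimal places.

1.098

Total N = 39+36+40 = 115, so the proportions are 0.33913, 0.31304, 0.34783 (working shown to 5 dp, full precision carried).
Each pᵢ ln pᵢ term: 0.33913×(-1.08137)=-0.36673, 0.31304×(-1.16141)=-0.36357, 0.34783×(-1.05605)=-0.36732.
Sum = -1.09762, so H' = 1.098.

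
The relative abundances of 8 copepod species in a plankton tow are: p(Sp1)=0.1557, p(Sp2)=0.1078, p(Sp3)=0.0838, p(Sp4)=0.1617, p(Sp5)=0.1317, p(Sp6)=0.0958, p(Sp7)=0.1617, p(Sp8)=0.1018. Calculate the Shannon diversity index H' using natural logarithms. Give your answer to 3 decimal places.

Each pᵢ ln pᵢ term (working shown to 5 dp, full precision carried): 0.1557×(-1.85982)=-0.28957, 0.1078×(-2.22748)=-0.24012, 0.0838×(-2.47932)=-0.20777, 0.1617×(-1.82201)=-0.29462, 0.1317×(-2.02723)=-0.26699, 0.0958×(-2.34549)=-0.22470, 0.1617×(-1.82201)=-0.29462, 0.1018×(-2.28475)=-0.23259.
Sum = -2.05097, so H' = 2.051.

2.051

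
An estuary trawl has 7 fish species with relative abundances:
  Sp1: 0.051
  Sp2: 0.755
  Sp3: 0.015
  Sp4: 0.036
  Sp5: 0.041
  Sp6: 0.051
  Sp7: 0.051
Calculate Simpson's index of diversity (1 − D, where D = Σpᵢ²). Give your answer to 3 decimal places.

0.419

D = 0.051² + 0.755² + 0.015² + 0.036² + 0.041² + 0.051² + 0.051² = 0.00260 + 0.57003 + 0.00022 + 0.00130 + 0.00168 + 0.00260 + 0.00260 = 0.58103 (working shown to 5 dp, full precision carried).
So 1 − D = 0.41897, i.e. 0.419 to 3 decimal places.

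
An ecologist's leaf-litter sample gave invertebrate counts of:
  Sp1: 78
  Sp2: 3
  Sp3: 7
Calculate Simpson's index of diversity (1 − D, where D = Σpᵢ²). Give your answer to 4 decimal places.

0.2069

Total N = 78+3+7 = 88, so the proportions are 0.886364, 0.034091, 0.079545 (working shown to 6 dp, full precision carried).
D = 0.886364² + 0.034091² + 0.079545² = 0.785640 + 0.001162 + 0.006327 = 0.793130.
So 1 − D = 0.206870, i.e. 0.2069 to 4 decimal places.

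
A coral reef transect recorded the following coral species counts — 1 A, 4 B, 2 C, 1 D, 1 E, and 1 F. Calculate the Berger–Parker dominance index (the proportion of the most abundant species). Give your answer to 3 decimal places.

Total N = 1+4+2+1+1+1 = 10, so the proportions are 0.1, 0.4, 0.2, 0.1, 0.1, 0.1 (working shown to 5 dp, full precision carried).
The largest proportion is 0.4, i.e. d = 0.400 to 3 decimal places.

0.400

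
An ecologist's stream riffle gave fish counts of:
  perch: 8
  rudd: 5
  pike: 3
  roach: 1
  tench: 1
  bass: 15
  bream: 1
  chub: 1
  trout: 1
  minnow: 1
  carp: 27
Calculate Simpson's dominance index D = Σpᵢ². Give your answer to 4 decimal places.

0.2583

Total N = 8+5+3+1+1+15+1+1+1+1+27 = 64, so the proportions are 0.125, 0.078125, 0.046875, 0.015625, 0.015625, 0.234375, 0.015625, 0.015625, 0.015625, 0.015625, 0.421875 (working shown to 6 dp, full precision carried).
D = 0.125² + 0.078125² + 0.046875² + 0.015625² + 0.015625² + 0.234375² + 0.015625² + 0.015625² + 0.015625² + 0.015625² + 0.421875² = 0.015625 + 0.006104 + 0.002197 + 0.000244 + 0.000244 + 0.054932 + 0.000244 + 0.000244 + 0.000244 + 0.000244 + 0.177979 = 0.258301.
To 4 decimal places, D = 0.2583.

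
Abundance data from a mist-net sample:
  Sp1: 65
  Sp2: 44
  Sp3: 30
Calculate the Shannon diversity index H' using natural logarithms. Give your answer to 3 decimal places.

1.050

Total N = 65+44+30 = 139, so the proportions are 0.46763, 0.31655, 0.21583 (working shown to 5 dp, full precision carried).
Each pᵢ ln pᵢ term: 0.46763×(-0.76009)=-0.35544, 0.31655×(-1.15028)=-0.36412, 0.21583×(-1.53328)=-0.33092.
Sum = -1.05048, so H' = 1.050.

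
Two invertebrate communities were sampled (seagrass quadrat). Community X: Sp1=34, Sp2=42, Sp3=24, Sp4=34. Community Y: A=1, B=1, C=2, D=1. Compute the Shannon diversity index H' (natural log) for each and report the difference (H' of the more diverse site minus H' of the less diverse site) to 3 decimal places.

0.035

Community X: N=134, proportions 0.25373, 0.31343, 0.1791, 0.25373, giving H' = 1.36763 (working shown to 5 dp, full precision carried).
Community Y: N=5, proportions 0.2, 0.2, 0.4, 0.2, giving H' = 1.33218.
Difference = |1.36763 − 1.33218| = 0.03545, i.e. 0.035 to 3 decimal places.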